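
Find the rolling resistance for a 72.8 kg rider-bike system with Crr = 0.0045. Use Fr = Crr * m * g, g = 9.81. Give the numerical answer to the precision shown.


m * g = 72.8 * 9.81 = 714.168 N
Fr = 0.0045 * 714.168 = 3.214 N

3.214 N


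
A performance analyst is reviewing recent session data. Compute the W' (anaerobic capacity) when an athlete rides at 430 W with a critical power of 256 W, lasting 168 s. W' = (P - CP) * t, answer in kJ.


Above-CP power = 174 W
Duration = 168 s
W' = 174 * 168 = 29232 J
Convert: 29232 / 1000 = 29.232 kJ

29.232 kJ


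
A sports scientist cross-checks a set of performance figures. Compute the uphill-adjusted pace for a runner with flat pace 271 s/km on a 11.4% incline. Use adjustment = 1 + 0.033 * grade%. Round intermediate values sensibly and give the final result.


Adjustment factor = 1 + 0.033 * 11.4 = 1.3762
Grade-adjusted pace = 271 * 1.3762 = 372.95 s/km

372.95 s/km


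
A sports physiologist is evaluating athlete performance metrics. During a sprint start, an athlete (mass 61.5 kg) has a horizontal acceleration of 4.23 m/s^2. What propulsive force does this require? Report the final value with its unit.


Propulsive force = mass * acceleration
= 61.5 kg * 4.23 m/s^2
= 260.15 N

260.15 N


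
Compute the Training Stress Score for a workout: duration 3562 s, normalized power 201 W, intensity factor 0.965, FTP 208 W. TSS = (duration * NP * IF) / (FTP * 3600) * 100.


Product = 3562 * 201 * 0.965 = 690903.33
Base = 208 * 3600 = 748800
TSS = 690903.33 / 748800 * 100 = 92.27

92.27 TSS


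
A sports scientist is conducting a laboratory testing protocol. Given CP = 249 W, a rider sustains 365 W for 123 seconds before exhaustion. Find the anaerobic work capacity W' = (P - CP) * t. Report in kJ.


Excess power = 365 - 249 = 116 W
Work above CP = 116 * 123 = 14268 J
W' = 14.268 kJ

14.268 kJ


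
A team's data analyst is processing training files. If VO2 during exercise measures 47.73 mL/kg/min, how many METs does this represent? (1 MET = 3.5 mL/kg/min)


METs = VO2 / 3.5 = 47.73 / 3.5 = 13.64

13.64 METs


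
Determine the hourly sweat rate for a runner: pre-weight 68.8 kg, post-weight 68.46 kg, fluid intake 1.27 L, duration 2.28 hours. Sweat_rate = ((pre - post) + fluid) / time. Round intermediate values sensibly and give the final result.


Mass lost = 68.8 - 68.46 = 0.34 kg
Add fluid consumed: 0.34 + 1.27 = 1.61 L total sweat
Sweat rate = 1.61 / 2.28 = 0.706 L/h

0.706 L/h


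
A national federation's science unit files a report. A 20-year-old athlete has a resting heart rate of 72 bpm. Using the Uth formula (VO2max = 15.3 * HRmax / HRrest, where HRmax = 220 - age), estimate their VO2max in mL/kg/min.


HRmax = 220 - 20 = 200 bpm
Ratio = HRmax / HRrest = 200 / 72 = 2.7778
VO2max = 15.3 * 2.7778 = 42.5 mL/kg/min

42.5 mL/kg/min


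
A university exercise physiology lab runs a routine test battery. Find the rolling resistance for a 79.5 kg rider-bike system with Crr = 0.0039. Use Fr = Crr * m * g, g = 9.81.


m * g = 79.5 * 9.81 = 779.895 N
Fr = 0.0039 * 779.895 = 3.042 N

3.042 N


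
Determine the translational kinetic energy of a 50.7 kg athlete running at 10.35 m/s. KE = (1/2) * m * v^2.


KE = 0.5 * m * v^2
= 0.5 * 50.7 * 10.35^2
= 0.5 * 50.7 * 107.1225
= 2715.56 J

2715.56 J


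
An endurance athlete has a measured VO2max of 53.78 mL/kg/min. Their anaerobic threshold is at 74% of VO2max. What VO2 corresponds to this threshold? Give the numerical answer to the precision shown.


Anaerobic threshold VO2 = VO2max * 74%
= 53.78 * 0.74
= 39.8 mL/kg/min

39.8 mL/kg/min


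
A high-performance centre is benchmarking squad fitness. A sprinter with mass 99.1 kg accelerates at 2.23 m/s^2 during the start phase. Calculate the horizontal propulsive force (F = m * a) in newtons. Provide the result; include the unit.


F = m * a
= 99.1 * 2.23
= 220.99 N

220.99 N


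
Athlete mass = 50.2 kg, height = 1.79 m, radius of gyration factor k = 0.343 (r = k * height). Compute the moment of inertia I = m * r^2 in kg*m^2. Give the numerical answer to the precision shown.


r = k * height = 0.343 * 1.79 = 0.61397 m
r^2 = 0.61397^2 = 0.376959
I = 50.2 * 0.376959 = 18.923 kg*m^2

18.923 kg*m^2


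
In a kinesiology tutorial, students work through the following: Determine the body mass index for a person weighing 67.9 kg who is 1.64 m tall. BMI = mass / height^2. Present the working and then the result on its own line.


BMI = mass / height^2
= 67.9 / 1.64^2
= 67.9 / 2.6896
= 25.25 kg/m^2

25.25 kg/m^2


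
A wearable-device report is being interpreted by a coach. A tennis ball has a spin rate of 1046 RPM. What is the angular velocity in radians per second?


Convert RPM to rad/s: multiply by 2*pi and divide by 60
omega = 1046 * 2 * pi / 60
= 109.537 rad/s

109.537 rad/s


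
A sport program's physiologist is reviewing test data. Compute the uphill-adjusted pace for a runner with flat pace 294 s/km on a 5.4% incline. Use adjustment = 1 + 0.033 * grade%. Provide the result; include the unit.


Adjustment factor = 1 + 0.033 * 5.4 = 1.1782
Grade-adjusted pace = 294 * 1.1782 = 346.39 s/km

346.39 s/km


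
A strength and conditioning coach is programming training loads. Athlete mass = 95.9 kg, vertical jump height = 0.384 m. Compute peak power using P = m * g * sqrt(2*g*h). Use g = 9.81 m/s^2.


sqrt(2 * 9.81 * 0.384) = sqrt(7.53408) = 2.744828 m/s
P = 95.9 * 9.81 * 2.744828
= 2582.28 W

2582.28 W


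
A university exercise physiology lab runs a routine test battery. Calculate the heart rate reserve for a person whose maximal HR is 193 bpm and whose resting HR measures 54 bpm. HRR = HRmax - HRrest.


HRmax = 193 bpm
HRrest = 54 bpm
HRR = 193 - 54 = 139 bpm

139 bpm


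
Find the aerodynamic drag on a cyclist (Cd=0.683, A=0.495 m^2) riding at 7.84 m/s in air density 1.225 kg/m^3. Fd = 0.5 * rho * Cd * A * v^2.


Fd = 0.5 * 1.225 * 0.683 * 0.495 * 7.84^2
= 0.5 * 1.225 * 0.683 * 0.495 * 61.4656
= 12.728 N

12.728 N


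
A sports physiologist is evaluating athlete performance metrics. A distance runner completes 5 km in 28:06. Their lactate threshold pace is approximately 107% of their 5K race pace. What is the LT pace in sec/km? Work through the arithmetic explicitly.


Convert to seconds: 28 min 6 s = 1686 s
Pace per km = 1686 / 5 = 337.2 s/km
LT pace = 337.2 * 1.07 = 360.8 s/km

360.8 s/km


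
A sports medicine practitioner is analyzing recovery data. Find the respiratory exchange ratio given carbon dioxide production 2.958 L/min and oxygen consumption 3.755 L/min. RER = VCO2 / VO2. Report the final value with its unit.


VCO2 = 2.958 L/min
VO2 = 3.755 L/min
RER = 2.958 / 3.755 = 0.7877

0.7877


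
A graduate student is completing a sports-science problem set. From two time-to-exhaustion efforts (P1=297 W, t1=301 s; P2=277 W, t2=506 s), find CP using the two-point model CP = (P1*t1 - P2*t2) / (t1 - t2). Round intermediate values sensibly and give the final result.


Work in trial 1 = 89397 J
Work in trial 2 = 140162 J
Delta work = -50765 J
Delta time = -205 s
CP = -50765 / -205 = 247.63 W

247.63 W


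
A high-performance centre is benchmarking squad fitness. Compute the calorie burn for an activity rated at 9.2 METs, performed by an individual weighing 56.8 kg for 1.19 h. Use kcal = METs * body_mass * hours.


Product of METs and mass = 9.2 * 56.8 = 522.56
Total kcal = 522.56 * 1.19 = 621.85 kcal

621.85 kcal


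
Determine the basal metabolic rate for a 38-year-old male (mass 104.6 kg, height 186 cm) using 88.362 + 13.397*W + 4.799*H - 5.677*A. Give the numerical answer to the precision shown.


BMR = 88.362 + 13.397*104.6 + 4.799*186 - 5.677*38
= 2166.58 kcal/day

2166.58 kcal/day


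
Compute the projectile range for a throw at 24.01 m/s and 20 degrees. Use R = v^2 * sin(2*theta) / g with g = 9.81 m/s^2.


Two times the angle = 40 degrees
sin(40) = 0.642788
R = 576.4801 * 0.642788 / 9.81 = 37.773 m

37.773 m


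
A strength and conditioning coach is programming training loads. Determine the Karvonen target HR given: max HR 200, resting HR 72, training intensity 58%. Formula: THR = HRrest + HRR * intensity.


HRR = HRmax - HRrest = 200 - 72 = 128
THR = 72 + 128 * 0.58
= 146.24 bpm

146.24 bpm


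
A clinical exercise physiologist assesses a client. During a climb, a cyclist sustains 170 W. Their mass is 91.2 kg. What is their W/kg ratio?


Power-to-weight = 170 W / 91.2 kg
= 1.864 W/kg

1.864 W/kg


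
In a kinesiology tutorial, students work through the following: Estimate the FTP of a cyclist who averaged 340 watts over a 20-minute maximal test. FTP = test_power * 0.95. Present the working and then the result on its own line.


FTP = 340 * 0.95 = 323.0 W

323.0 W


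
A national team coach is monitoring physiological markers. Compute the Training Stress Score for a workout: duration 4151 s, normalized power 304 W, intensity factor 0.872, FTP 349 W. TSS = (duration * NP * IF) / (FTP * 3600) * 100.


Product = 4151 * 304 * 0.872 = 1100380.288
Base = 349 * 3600 = 1256400
TSS = 1100380.288 / 1256400 * 100 = 87.58

87.58 TSS


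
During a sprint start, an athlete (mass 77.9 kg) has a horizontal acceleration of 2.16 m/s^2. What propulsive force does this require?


Propulsive force = mass * acceleration
= 77.9 kg * 2.16 m/s^2
= 168.26 N

168.26 N


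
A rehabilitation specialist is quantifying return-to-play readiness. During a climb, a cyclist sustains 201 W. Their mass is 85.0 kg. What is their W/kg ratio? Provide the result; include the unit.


Power-to-weight = 201 W / 85.0 kg
= 2.365 W/kg

2.365 W/kg


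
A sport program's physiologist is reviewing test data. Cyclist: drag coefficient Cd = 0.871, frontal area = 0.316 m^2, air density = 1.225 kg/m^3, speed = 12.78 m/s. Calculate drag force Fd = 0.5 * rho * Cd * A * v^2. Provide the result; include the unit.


v^2 = 12.78^2 = 163.3284
Fd = 0.5 * 1.225 * 0.871 * 0.316 * 163.3284
= 27.534 N

27.534 N


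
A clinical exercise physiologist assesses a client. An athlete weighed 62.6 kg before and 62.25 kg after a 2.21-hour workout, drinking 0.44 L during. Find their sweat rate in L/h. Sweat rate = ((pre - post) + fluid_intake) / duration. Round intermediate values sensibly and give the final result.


Body mass change = 0.35 kg
Total sweat loss = 0.35 + 0.44 = 0.79 L
Rate = 0.79 / 2.21 = 0.357 L/h

0.357 L/h


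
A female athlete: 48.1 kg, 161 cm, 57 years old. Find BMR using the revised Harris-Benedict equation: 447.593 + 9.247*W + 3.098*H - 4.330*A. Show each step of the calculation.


Intercept = 447.593
Weight contribution = 9.247 * 48.1 = 444.7807
Height contribution = 3.098 * 161 = 498.778
Age contribution = 4.33 * 57 = 246.81
BMR = 447.593 + 444.7807 + 498.778 - 246.81
= 1144.34 kcal/day

1144.34 kcal/day


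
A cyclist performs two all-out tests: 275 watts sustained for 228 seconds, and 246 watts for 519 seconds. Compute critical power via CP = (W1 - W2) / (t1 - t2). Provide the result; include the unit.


W1 = P1 * t1 = 275 * 228 = 62700 J
W2 = P2 * t2 = 246 * 519 = 127674 J
CP = (62700 - 127674) / (228 - 519)
= 223.28 W

223.28 W


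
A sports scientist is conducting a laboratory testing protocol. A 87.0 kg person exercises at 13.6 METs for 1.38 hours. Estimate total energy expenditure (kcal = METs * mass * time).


Energy = METs * mass(kg) * time(h)
= 13.6 * 87.0 * 1.38
= 1632.82 kcal

1632.82 kcal


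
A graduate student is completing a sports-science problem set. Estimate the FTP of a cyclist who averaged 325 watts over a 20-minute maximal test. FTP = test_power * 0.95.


FTP = 325 * 0.95 = 308.75 W

308.75 W


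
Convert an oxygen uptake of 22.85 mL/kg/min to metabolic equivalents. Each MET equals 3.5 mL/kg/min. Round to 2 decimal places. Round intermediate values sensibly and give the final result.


One MET = 3.5 mL/kg/min
Number of METs = 22.85 / 3.5
= 6.53 METs

6.53 METs


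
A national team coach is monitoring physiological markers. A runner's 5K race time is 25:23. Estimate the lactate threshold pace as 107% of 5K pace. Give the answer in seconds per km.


Total race time = 25*60 + 23 = 1523 seconds
5K pace = 1523 / 5 = 304.6 sec/km
LT pace = 304.6 * 1.07 = 325.92 sec/km

325.92 s/km


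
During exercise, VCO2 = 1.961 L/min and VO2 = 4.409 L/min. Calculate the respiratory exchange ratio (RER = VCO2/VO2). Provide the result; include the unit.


RER = VCO2 / VO2
= 1.961 / 4.409
= 0.4448

0.4448


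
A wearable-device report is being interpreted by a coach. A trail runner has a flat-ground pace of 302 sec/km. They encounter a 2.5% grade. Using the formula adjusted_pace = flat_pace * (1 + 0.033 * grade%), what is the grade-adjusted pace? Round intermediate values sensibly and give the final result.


Grade factor = 1 + 0.033 * 2.5 = 1.0825
Adjusted = 302 * 1.0825 = 326.92 sec/km

326.92 s/km


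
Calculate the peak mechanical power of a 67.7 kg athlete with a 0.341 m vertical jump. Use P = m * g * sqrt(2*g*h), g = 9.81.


First, sqrt(2gh) = sqrt(2 * 9.81 * 0.341)
= sqrt(6.69042) = 2.586585 m/s
Power = 67.7 * 9.81 * 2.586585 = 1717.85 W

1717.85 W


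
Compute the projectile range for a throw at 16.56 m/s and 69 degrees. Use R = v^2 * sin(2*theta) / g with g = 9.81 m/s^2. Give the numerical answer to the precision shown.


Two times the angle = 138 degrees
sin(138) = 0.669131
R = 274.2336 * 0.669131 / 9.81 = 18.705 m

18.705 m


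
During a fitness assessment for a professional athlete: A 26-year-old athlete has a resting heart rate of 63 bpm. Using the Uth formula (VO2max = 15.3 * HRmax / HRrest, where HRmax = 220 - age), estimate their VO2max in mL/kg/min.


HRmax = 220 - 26 = 194 bpm
Ratio = HRmax / HRrest = 194 / 63 = 3.0794
VO2max = 15.3 * 3.0794 = 47.11 mL/kg/min

47.11 mL/kg/min


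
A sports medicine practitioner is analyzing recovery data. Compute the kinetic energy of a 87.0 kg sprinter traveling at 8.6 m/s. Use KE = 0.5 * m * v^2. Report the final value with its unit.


Velocity squared = 73.96
KE = 0.5 * 87.0 * 73.96 = 3217.26 J

3217.26 J


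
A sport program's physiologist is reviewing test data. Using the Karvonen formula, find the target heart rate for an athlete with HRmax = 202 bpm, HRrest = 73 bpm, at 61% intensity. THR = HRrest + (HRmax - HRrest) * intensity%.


HRR = 202 - 73 = 129
THR = 73 + 129 * 0.61
= 73 + 78.69
= 151.69 bpm

151.69 bpm


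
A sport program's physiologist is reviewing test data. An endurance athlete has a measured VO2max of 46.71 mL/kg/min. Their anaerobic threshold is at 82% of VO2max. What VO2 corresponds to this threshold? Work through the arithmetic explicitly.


Anaerobic threshold VO2 = VO2max * 82%
= 46.71 * 0.82
= 38.3 mL/kg/min

38.3 mL/kg/min


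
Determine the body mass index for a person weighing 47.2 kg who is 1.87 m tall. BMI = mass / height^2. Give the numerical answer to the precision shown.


BMI = mass / height^2
= 47.2 / 1.87^2
= 47.2 / 3.4969
= 13.5 kg/m^2

13.5 kg/m^2


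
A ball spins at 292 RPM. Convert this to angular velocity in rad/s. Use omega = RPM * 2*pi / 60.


omega = 292 * 2 * pi / 60
= 292 * 6.28318531 / 60
= 1834.69 / 60
= 30.578 rad/s

30.578 rad/s


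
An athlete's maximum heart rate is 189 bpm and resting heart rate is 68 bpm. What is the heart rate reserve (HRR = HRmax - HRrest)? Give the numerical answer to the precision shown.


HRR = HRmax - HRrest
= 189 - 68
= 121 bpm

121 bpm


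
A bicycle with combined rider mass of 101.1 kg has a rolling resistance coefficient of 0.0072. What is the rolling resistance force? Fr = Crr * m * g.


Fr = 0.0072 * 101.1 * 9.81
= 0.72792 * 9.81
= 7.141 N

7.141 N


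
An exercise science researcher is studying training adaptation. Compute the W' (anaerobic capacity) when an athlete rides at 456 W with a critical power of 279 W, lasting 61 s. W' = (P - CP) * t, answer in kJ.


Above-CP power = 177 W
Duration = 61 s
W' = 177 * 61 = 10797 J
Convert: 10797 / 1000 = 10.797 kJ

10.797 kJ


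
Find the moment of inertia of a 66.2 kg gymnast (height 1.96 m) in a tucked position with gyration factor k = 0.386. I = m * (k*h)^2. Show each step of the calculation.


Radius of gyration = 0.386 * 1.96 = 0.75656 m
I = 66.2 * 0.75656^2
= 66.2 * 0.572383
= 37.892 kg*m^2

37.892 kg*m^2


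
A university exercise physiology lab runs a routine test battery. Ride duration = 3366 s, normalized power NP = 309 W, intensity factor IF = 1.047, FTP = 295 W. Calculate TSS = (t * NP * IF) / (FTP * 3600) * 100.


Numerator = 3366 * 309 * 1.047 = 1088978.418
Denominator = 295 * 3600 = 1062000
TSS = 1088978.418 / 1062000 * 100
= 102.54

102.54 TSS


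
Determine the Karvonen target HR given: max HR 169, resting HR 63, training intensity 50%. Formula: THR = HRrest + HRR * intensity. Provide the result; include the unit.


HRR = HRmax - HRrest = 169 - 63 = 106
THR = 63 + 106 * 0.5
= 116.0 bpm

116.0 bpm


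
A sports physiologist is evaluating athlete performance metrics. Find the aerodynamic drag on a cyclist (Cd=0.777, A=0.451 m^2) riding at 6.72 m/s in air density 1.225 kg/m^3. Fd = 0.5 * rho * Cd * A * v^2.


Fd = 0.5 * 1.225 * 0.777 * 0.451 * 6.72^2
= 0.5 * 1.225 * 0.777 * 0.451 * 45.1584
= 9.693 N

9.693 N


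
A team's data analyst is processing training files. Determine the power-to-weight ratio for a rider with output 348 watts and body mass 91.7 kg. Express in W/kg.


P/W = 348 / 91.7 = 3.795 W/kg

3.795 W/kg


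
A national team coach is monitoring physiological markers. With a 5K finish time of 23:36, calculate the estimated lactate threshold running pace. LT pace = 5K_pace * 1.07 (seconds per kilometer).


Race duration = 1416 s for 5 km
Average pace = 1416 / 5 = 283.2 s/km
LT pace = 283.2 * 1.07
= 303.02 s/km

303.02 s/km


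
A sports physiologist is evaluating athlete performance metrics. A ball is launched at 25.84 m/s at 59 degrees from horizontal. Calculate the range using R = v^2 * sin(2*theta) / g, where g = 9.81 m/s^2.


sin(2 * 59) = sin(118) = 0.882948
v^2 = 25.84^2 = 667.7056
R = 667.7056 * 0.882948 / 9.81
= 60.097 m

60.097 m


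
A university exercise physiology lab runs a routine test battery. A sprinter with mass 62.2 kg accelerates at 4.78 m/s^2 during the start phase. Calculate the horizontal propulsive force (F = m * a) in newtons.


F = m * a
= 62.2 * 4.78
= 297.32 N

297.32 N


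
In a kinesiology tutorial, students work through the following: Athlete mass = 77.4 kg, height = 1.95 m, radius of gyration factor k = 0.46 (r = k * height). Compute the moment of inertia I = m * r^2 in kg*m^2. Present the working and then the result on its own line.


r = k * height = 0.46 * 1.95 = 0.897 m
r^2 = 0.897^2 = 0.804609
I = 77.4 * 0.804609 = 62.277 kg*m^2

62.277 kg*m^2


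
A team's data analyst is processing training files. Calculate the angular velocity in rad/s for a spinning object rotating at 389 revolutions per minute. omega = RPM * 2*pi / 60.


omega = RPM * 2*pi / 60
= 389 * 6.28318531 / 60
= 40.736 rad/s

40.736 rad/s


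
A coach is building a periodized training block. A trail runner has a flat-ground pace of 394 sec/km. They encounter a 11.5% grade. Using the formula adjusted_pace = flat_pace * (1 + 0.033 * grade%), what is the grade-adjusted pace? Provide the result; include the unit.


Grade factor = 1 + 0.033 * 11.5 = 1.3795
Adjusted = 394 * 1.3795 = 543.52 sec/km

543.52 s/km


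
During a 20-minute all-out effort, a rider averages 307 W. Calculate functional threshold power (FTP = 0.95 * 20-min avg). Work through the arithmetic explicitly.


FTP = 0.95 * 307
= 291.65 W

291.65 W


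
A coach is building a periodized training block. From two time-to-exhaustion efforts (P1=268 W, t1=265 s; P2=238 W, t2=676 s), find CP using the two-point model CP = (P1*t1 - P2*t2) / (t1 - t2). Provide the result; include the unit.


Work in trial 1 = 71020 J
Work in trial 2 = 160888 J
Delta work = -89868 J
Delta time = -411 s
CP = -89868 / -411 = 218.66 W

218.66 W


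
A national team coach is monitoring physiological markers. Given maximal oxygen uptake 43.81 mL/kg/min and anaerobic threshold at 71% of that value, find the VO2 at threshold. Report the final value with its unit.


Percentage as decimal = 0.71
VO2 at AT = 43.81 * 0.71 = 31.11 mL/kg/min

31.11 mL/kg/min


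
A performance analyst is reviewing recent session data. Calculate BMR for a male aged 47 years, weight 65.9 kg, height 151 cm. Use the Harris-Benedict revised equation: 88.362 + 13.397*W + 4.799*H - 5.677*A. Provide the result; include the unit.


Substituting values:
W term = 13.397 * 65.9 = 882.8623
H term = 4.799 * 151 = 724.649
A term = 5.677 * 47 = 266.819
BMR = 1429.05 kcal/day

1429.05 kcal/day


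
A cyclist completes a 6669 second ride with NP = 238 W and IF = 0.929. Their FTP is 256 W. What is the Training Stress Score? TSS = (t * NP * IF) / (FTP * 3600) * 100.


t * NP * IF = 6669 * 238 * 0.929 = 1474529.238
FTP * 3600 = 921600
TSS = (1474529.238 / 921600) * 100 = 160.0

160.0 TSS


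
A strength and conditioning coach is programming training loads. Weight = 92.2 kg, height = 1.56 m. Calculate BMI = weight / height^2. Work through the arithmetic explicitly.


height^2 = 1.56^2 = 2.4336
BMI = 92.2 / 2.4336 = 37.89 kg/m^2

37.89 kg/m^2


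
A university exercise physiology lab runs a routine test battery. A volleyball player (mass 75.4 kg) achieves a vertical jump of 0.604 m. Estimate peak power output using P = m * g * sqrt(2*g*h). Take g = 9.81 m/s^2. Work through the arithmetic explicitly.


2 * g * h = 2 * 9.81 * 0.604 = 11.85048
sqrt(11.85048) = 3.442453 m/s
P = 75.4 * 9.81 * 3.442453 = 2546.29 W

2546.29 W


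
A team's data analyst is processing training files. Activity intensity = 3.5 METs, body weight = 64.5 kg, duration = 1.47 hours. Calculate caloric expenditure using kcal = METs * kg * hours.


kcal = 3.5 * 64.5 * 1.47
= 225.75 * 1.47
= 331.85 kcal

331.85 kcal


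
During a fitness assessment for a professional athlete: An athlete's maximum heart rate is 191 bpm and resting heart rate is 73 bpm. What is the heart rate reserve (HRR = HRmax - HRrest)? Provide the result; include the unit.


HRR = HRmax - HRrest
= 191 - 73
= 118 bpm

118 bpm


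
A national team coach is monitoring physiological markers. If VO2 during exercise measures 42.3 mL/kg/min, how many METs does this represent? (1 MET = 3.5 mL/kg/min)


METs = VO2 / 3.5 = 42.3 / 3.5 = 12.09

12.09 METs


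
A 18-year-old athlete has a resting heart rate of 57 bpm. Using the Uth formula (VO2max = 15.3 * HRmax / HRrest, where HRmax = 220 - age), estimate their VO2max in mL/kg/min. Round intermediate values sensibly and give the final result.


HRmax = 220 - 18 = 202 bpm
Ratio = HRmax / HRrest = 202 / 57 = 3.5439
VO2max = 15.3 * 3.5439 = 54.22 mL/kg/min

54.22 mL/kg/min


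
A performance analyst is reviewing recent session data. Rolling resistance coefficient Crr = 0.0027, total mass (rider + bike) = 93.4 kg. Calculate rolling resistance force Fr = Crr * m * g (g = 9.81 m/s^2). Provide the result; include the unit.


Fr = Crr * m * g
= 0.0027 * 93.4 * 9.81
= 2.474 N

2.474 N


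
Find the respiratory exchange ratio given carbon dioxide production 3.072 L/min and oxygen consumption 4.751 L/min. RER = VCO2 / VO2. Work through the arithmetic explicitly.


VCO2 = 3.072 L/min
VO2 = 4.751 L/min
RER = 3.072 / 4.751 = 0.6466

0.6466


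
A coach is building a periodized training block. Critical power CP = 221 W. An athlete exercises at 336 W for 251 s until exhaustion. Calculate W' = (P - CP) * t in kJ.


P - CP = 336 - 221 = 115 W
W' = 115 * 251 = 28865 J
= 28865 / 1000 = 28.865 kJ

28.865 kJ


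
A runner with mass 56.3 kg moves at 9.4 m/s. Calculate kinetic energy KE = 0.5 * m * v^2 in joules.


v^2 = 9.4^2 = 88.36
KE = 0.5 * 56.3 * 88.36
= 2487.33 J

2487.33 J


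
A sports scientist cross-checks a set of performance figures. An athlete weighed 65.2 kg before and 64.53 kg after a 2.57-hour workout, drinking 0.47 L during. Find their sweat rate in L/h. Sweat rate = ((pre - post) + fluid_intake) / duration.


Body mass change = 0.67 kg
Total sweat loss = 0.67 + 0.47 = 1.14 L
Rate = 1.14 / 2.57 = 0.444 L/h

0.444 L/h


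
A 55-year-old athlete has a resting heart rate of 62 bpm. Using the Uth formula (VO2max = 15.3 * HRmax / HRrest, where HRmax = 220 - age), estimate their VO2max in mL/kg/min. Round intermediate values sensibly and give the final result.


HRmax = 220 - 55 = 165 bpm
Ratio = HRmax / HRrest = 165 / 62 = 2.6613
VO2max = 15.3 * 2.6613 = 40.72 mL/kg/min

40.72 mL/kg/min


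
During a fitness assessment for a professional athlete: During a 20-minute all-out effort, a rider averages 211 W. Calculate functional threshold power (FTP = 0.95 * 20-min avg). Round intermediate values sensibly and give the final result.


FTP = 0.95 * 211
= 200.45 W

200.45 W


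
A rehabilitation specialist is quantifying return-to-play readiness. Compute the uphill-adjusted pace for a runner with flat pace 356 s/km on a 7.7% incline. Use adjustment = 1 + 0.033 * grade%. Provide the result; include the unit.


Adjustment factor = 1 + 0.033 * 7.7 = 1.2541
Grade-adjusted pace = 356 * 1.2541 = 446.46 s/km

446.46 s/km


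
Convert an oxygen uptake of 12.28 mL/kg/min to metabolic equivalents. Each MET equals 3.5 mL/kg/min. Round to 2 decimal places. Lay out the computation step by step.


One MET = 3.5 mL/kg/min
Number of METs = 12.28 / 3.5
= 3.51 METs

3.51 METs


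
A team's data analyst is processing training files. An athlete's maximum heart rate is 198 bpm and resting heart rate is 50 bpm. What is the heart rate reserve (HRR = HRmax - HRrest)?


HRR = HRmax - HRrest
= 198 - 50
= 148 bpm

148 bpm


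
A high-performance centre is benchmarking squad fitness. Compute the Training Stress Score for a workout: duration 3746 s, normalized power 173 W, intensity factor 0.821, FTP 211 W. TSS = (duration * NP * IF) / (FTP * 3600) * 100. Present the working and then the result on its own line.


Product = 3746 * 173 * 0.821 = 532055.618
Base = 211 * 3600 = 759600
TSS = 532055.618 / 759600 * 100 = 70.04

70.04 TSS


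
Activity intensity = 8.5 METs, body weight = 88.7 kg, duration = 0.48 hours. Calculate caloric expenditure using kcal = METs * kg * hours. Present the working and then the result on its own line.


kcal = 8.5 * 88.7 * 0.48
= 753.95 * 0.48
= 361.9 kcal

361.9 kcal


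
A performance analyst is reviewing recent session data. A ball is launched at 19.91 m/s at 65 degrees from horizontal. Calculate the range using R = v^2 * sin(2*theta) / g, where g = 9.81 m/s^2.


sin(2 * 65) = sin(130) = 0.766044
v^2 = 19.91^2 = 396.4081
R = 396.4081 * 0.766044 / 9.81
= 30.955 m

30.955 m


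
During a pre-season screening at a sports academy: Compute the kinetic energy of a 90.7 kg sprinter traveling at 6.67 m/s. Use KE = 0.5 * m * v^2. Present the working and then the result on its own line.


Velocity squared = 44.4889
KE = 0.5 * 90.7 * 44.4889 = 2017.57 J

2017.57 J


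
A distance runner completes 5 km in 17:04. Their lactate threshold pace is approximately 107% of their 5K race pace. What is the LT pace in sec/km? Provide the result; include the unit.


Convert to seconds: 17 min 4 s = 1024 s
Pace per km = 1024 / 5 = 204.8 s/km
LT pace = 204.8 * 1.07 = 219.14 s/km

219.14 s/km


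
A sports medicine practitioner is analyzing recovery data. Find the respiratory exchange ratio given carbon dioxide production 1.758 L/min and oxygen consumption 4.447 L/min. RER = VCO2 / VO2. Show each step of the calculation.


VCO2 = 1.758 L/min
VO2 = 4.447 L/min
RER = 1.758 / 4.447 = 0.3953

0.3953


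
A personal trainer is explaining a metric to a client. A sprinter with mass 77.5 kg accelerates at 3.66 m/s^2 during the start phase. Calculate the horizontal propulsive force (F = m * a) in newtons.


F = m * a
= 77.5 * 3.66
= 283.65 N

283.65 N


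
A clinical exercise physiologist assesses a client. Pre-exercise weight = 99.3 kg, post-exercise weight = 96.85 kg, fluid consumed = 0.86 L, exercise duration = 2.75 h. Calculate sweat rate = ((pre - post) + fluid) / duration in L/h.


Weight loss = 99.3 - 96.85 = 2.45 kg (approx L)
Total sweat = 2.45 + 0.86 = 3.31 L
Sweat rate = 3.31 / 2.75 = 1.204 L/h

1.204 L/h


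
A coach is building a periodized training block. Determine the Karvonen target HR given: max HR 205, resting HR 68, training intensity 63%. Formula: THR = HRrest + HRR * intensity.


HRR = HRmax - HRrest = 205 - 68 = 137
THR = 68 + 137 * 0.63
= 154.31 bpm

154.31 bpm


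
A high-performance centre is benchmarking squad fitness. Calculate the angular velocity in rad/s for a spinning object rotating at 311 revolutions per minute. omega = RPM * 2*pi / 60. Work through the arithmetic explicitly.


omega = RPM * 2*pi / 60
= 311 * 6.28318531 / 60
= 32.568 rad/s

32.568 rad/s


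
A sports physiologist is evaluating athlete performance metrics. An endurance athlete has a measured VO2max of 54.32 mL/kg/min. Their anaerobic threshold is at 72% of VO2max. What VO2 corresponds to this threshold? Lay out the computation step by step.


Anaerobic threshold VO2 = VO2max * 72%
= 54.32 * 0.72
= 39.11 mL/kg/min

39.11 mL/kg/min


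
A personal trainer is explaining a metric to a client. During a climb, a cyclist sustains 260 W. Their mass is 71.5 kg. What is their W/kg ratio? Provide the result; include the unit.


Power-to-weight = 260 W / 71.5 kg
= 3.636 W/kg

3.636 W/kg


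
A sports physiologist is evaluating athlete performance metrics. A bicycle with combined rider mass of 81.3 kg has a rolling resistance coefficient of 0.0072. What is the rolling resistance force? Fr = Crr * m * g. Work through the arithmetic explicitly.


Fr = 0.0072 * 81.3 * 9.81
= 0.58536 * 9.81
= 5.742 N

5.742 N


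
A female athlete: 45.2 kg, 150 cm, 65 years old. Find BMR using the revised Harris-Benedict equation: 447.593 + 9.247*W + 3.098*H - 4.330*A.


Intercept = 447.593
Weight contribution = 9.247 * 45.2 = 417.9644
Height contribution = 3.098 * 150 = 464.7
Age contribution = 4.33 * 65 = 281.45
BMR = 447.593 + 417.9644 + 464.7 - 281.45
= 1048.81 kcal/day

1048.81 kcal/day


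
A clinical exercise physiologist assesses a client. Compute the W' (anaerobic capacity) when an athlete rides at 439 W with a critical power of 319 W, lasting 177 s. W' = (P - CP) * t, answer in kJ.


Above-CP power = 120 W
Duration = 177 s
W' = 120 * 177 = 21240 J
Convert: 21240 / 1000 = 21.24 kJ

21.24 kJ


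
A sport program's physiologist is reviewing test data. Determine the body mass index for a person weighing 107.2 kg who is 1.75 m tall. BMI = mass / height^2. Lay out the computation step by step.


BMI = mass / height^2
= 107.2 / 1.75^2
= 107.2 / 3.0625
= 35.0 kg/m^2

35.0 kg/m^2


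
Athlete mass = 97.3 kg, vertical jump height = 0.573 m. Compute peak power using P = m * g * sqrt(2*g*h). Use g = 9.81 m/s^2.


sqrt(2 * 9.81 * 0.573) = sqrt(11.24226) = 3.352948 m/s
P = 97.3 * 9.81 * 3.352948
= 3200.43 W

3200.43 W


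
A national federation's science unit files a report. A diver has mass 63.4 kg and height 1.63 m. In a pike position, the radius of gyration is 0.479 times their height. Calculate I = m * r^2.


r = 0.479 * 1.63 = 0.78077 m
I = m * r^2 = 63.4 * 0.609602 = 38.649 kg*m^2

38.649 kg*m^2


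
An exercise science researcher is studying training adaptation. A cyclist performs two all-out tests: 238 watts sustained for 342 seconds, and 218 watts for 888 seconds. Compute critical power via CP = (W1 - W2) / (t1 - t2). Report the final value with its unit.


W1 = P1 * t1 = 238 * 342 = 81396 J
W2 = P2 * t2 = 218 * 888 = 193584 J
CP = (81396 - 193584) / (342 - 888)
= 205.47 W

205.47 W


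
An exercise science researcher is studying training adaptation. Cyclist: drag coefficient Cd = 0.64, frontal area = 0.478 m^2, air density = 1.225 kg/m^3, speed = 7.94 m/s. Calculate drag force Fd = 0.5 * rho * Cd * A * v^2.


v^2 = 7.94^2 = 63.0436
Fd = 0.5 * 1.225 * 0.64 * 0.478 * 63.0436
= 11.813 N

11.813 N


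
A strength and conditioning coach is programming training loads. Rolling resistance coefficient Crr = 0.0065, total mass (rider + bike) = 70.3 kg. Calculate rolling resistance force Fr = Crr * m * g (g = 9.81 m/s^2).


Fr = Crr * m * g
= 0.0065 * 70.3 * 9.81
= 4.483 N

4.483 N


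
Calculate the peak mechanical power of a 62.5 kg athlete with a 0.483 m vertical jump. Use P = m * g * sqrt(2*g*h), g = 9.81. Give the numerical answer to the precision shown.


First, sqrt(2gh) = sqrt(2 * 9.81 * 0.483)
= sqrt(9.47646) = 3.078386 m/s
Power = 62.5 * 9.81 * 3.078386 = 1887.44 W

1887.44 W


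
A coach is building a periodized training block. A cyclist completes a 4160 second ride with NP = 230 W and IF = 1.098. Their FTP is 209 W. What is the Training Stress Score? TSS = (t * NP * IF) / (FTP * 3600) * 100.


t * NP * IF = 4160 * 230 * 1.098 = 1050566.4
FTP * 3600 = 752400
TSS = (1050566.4 / 752400) * 100 = 139.63

139.63 TSS


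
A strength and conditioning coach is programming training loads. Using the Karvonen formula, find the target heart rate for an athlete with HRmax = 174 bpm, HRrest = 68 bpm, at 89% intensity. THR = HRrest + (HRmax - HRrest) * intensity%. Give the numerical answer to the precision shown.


HRR = 174 - 68 = 106
THR = 68 + 106 * 0.89
= 68 + 94.34
= 162.34 bpm

162.34 bpm


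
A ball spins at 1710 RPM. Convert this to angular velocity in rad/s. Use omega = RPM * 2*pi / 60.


omega = 1710 * 2 * pi / 60
= 1710 * 6.28318531 / 60
= 10744.247 / 60
= 179.071 rad/s

179.071 rad/s


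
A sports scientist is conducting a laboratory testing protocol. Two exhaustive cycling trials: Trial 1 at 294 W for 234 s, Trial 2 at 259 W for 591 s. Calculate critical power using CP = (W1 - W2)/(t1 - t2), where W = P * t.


W1 = 294 * 234 = 68796 J
W2 = 259 * 591 = 153069 J
CP = (68796 - 153069) / (234 - 591)
= -84273 / -357
= 236.06 W

236.06 W


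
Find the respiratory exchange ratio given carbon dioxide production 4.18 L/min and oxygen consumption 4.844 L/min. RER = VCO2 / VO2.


VCO2 = 4.18 L/min
VO2 = 4.844 L/min
RER = 4.18 / 4.844 = 0.8629

0.8629


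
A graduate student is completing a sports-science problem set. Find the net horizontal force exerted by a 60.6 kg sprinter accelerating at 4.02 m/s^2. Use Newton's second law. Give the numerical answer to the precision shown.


Newton's second law: F = m * a
F = 60.6 * 4.02 = 243.61 N

243.61 N


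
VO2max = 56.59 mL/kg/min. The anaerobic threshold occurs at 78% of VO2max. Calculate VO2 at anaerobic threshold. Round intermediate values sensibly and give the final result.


AT fraction = 78 / 100 = 0.78
AT VO2 = 56.59 * 0.78
= 44.14 mL/kg/min

44.14 mL/kg/min


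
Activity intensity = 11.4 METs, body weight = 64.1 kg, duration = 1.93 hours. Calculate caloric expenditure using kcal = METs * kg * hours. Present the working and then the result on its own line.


kcal = 11.4 * 64.1 * 1.93
= 730.74 * 1.93
= 1410.33 kcal

1410.33 kcal


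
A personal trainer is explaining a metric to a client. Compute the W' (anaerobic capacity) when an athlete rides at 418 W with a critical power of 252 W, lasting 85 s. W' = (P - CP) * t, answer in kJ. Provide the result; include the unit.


Above-CP power = 166 W
Duration = 85 s
W' = 166 * 85 = 14110 J
Convert: 14110 / 1000 = 14.11 kJ

14.11 kJ


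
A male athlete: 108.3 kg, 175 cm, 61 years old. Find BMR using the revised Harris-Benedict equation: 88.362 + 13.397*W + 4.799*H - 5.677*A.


Intercept = 88.362
Weight contribution = 13.397 * 108.3 = 1450.8951
Height contribution = 4.799 * 175 = 839.825
Age contribution = 5.677 * 61 = 346.297
BMR = 88.362 + 1450.8951 + 839.825 - 346.297
= 2032.79 kcal/day

2032.79 kcal/day


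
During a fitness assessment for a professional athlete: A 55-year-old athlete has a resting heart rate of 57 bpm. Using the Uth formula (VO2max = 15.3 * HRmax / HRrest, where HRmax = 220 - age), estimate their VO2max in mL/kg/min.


HRmax = 220 - 55 = 165 bpm
Ratio = HRmax / HRrest = 165 / 57 = 2.8947
VO2max = 15.3 * 2.8947 = 44.29 mL/kg/min

44.29 mL/kg/min


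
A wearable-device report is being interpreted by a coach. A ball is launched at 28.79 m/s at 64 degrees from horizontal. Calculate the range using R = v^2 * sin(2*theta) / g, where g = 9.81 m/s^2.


sin(2 * 64) = sin(128) = 0.788011
v^2 = 28.79^2 = 828.8641
R = 828.8641 * 0.788011 / 9.81
= 66.58 m

66.58 m


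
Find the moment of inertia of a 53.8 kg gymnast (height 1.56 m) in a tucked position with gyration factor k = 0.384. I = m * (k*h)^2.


Radius of gyration = 0.384 * 1.56 = 0.59904 m
I = 53.8 * 0.59904^2
= 53.8 * 0.358849
= 19.306 kg*m^2

19.306 kg*m^2


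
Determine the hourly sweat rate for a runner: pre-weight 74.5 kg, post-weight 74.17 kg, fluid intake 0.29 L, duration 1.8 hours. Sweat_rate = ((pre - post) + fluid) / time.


Mass lost = 74.5 - 74.17 = 0.33 kg
Add fluid consumed: 0.33 + 0.29 = 0.62 L total sweat
Sweat rate = 0.62 / 1.8 = 0.344 L/h

0.344 L/h


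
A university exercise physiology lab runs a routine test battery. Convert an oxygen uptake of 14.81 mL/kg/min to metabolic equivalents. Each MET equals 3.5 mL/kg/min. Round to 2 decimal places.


One MET = 3.5 mL/kg/min
Number of METs = 14.81 / 3.5
= 4.23 METs

4.23 METs


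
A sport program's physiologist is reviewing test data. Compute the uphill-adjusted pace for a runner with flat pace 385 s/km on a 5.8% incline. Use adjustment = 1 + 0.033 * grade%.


Adjustment factor = 1 + 0.033 * 5.8 = 1.1914
Grade-adjusted pace = 385 * 1.1914 = 458.69 s/km

458.69 s/km


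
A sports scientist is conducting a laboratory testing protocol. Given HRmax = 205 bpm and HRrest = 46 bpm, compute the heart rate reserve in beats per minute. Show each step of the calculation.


Heart rate reserve = maximum HR minus resting HR
HRR = 205 - 46 = 159 bpm

159 bpm


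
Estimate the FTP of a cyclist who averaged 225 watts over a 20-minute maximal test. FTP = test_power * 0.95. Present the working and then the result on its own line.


FTP = 225 * 0.95 = 213.75 W

213.75 W


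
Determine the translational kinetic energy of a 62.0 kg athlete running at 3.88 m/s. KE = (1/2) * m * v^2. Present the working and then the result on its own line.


KE = 0.5 * m * v^2
= 0.5 * 62.0 * 3.88^2
= 0.5 * 62.0 * 15.0544
= 466.69 J

466.69 J


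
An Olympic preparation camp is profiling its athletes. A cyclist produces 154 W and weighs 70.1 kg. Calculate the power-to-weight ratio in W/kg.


P/W = power / mass
= 154 / 70.1
= 2.197 W/kg

2.197 W/kg


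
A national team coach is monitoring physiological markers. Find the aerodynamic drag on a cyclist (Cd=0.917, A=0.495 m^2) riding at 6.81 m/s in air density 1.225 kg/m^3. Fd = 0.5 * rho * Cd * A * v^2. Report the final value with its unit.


Fd = 0.5 * 1.225 * 0.917 * 0.495 * 6.81^2
= 0.5 * 1.225 * 0.917 * 0.495 * 46.3761
= 12.894 N

12.894 N


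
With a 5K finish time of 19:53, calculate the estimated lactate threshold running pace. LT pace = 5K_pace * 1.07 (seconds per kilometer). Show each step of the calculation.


Race duration = 1193 s for 5 km
Average pace = 1193 / 5 = 238.6 s/km
LT pace = 238.6 * 1.07
= 255.3 s/km

255.3 s/km


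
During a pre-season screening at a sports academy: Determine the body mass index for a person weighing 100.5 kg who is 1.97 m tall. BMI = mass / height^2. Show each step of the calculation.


BMI = mass / height^2
= 100.5 / 1.97^2
= 100.5 / 3.8809
= 25.9 kg/m^2

25.9 kg/m^2


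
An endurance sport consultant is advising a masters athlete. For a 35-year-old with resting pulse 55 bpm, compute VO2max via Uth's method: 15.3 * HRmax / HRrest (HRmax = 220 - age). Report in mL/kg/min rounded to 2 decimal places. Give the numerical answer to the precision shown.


Step 1: HRmax = 220 - 35 = 185 bpm
Step 2: Ratio = 185 / 55 = 3.3636
Step 3: VO2max = 15.3 * 3.3636 = 51.46 mL/kg/min

51.46 mL/kg/min
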